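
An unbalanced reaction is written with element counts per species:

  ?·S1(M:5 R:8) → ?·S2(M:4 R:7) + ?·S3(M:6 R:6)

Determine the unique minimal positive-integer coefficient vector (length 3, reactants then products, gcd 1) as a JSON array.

M: 6·5 = 30 | 6·4+1·6 = 30
R: 6·8 = 48 | 6·7+1·6 = 48
gcd(6,6,1) = 1

Coefficients: [6, 6, 1]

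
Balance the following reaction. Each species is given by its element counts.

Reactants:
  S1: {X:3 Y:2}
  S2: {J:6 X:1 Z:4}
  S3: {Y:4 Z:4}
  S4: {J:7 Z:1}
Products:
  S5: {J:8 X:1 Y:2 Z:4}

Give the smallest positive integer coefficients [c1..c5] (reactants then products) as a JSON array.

Coefficients: [1, 2, 2, 4, 5]

J: 1·0+2·6+2·0+4·7 = 40 | 5·8 = 40
X: 1·3+2·1+2·0+4·0 = 5 | 5·1 = 5
Y: 1·2+2·0+2·4+4·0 = 10 | 5·2 = 10
Z: 1·0+2·4+2·4+4·1 = 20 | 5·4 = 20
gcd(1,2,2,4,5) = 1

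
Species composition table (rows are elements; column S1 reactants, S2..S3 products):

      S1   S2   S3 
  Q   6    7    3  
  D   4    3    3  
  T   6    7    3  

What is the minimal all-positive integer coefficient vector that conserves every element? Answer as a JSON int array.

Coefficients: [6, 3, 5]

Q: 6·6 = 36 | 3·7+5·3 = 36
D: 6·4 = 24 | 3·3+5·3 = 24
T: 6·6 = 36 | 3·7+5·3 = 36
gcd(6,3,5) = 1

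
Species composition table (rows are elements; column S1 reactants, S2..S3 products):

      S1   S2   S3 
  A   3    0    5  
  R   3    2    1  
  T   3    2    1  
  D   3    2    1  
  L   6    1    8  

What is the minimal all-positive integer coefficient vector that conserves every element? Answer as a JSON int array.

Coefficients: [5, 6, 3]

A: 5·3 = 15 | 6·0+3·5 = 15
R: 5·3 = 15 | 6·2+3·1 = 15
T: 5·3 = 15 | 6·2+3·1 = 15
D: 5·3 = 15 | 6·2+3·1 = 15
L: 5·6 = 30 | 6·1+3·8 = 30
gcd(5,6,3) = 1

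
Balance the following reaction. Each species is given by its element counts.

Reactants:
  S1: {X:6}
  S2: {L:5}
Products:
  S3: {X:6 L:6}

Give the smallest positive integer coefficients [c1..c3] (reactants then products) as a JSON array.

X: 5·6+6·0 = 30 | 5·6 = 30
L: 5·0+6·5 = 30 | 5·6 = 30
gcd(5,6,5) = 1

Coefficients: [5, 6, 5]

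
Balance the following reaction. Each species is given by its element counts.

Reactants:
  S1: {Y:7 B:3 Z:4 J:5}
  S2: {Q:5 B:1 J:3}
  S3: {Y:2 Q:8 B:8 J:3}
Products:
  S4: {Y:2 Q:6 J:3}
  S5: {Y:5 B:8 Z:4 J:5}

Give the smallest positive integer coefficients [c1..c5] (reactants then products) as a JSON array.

Y: 2·7+2·0+1·2 = 16 | 3·2+2·5 = 16
Q: 2·0+2·5+1·8 = 18 | 3·6+2·0 = 18
B: 2·3+2·1+1·8 = 16 | 3·0+2·8 = 16
Z: 2·4+2·0+1·0 = 8 | 3·0+2·4 = 8
J: 2·5+2·3+1·3 = 19 | 3·3+2·5 = 19
gcd(2,2,1,3,2) = 1

Coefficients: [2, 2, 1, 3, 2]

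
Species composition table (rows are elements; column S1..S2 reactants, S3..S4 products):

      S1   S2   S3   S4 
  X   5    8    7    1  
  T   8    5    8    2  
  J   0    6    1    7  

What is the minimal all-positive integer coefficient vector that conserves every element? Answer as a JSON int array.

X: 4·5+2·8 = 36 | 5·7+1·1 = 36
T: 4·8+2·5 = 42 | 5·8+1·2 = 42
J: 4·0+2·6 = 12 | 5·1+1·7 = 12
gcd(4,2,5,1) = 1

Coefficients: [4, 2, 5, 1]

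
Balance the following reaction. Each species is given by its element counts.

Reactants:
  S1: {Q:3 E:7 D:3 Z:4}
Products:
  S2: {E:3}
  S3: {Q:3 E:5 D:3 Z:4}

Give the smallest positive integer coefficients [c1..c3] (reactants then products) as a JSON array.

Coefficients: [3, 2, 3]

Q: 3·3 = 9 | 2·0+3·3 = 9
E: 3·7 = 21 | 2·3+3·5 = 21
D: 3·3 = 9 | 2·0+3·3 = 9
Z: 3·4 = 12 | 2·0+3·4 = 12
gcd(3,2,3) = 1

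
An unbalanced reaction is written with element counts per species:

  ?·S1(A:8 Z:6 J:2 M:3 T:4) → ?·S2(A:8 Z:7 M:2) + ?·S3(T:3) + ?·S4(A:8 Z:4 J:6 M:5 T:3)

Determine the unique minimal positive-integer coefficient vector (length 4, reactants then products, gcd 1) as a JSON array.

A: 3·8 = 24 | 2·8+3·0+1·8 = 24
Z: 3·6 = 18 | 2·7+3·0+1·4 = 18
J: 3·2 = 6 | 2·0+3·0+1·6 = 6
M: 3·3 = 9 | 2·2+3·0+1·5 = 9
T: 3·4 = 12 | 2·0+3·3+1·3 = 12
gcd(3,2,3,1) = 1

Coefficients: [3, 2, 3, 1]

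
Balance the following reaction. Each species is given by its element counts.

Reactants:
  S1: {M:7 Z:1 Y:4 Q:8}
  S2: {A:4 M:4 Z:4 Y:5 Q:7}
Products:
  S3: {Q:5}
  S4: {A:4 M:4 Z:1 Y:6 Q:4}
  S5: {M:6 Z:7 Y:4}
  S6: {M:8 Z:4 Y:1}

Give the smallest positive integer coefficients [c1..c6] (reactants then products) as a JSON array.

Coefficients: [2, 3, 5, 3, 1, 1]

A: 2·0+3·4 = 12 | 5·0+3·4+1·0+1·0 = 12
M: 2·7+3·4 = 26 | 5·0+3·4+1·6+1·8 = 26
Z: 2·1+3·4 = 14 | 5·0+3·1+1·7+1·4 = 14
Y: 2·4+3·5 = 23 | 5·0+3·6+1·4+1·1 = 23
Q: 2·8+3·7 = 37 | 5·5+3·4+1·0+1·0 = 37
gcd(2,3,5,3,1,1) = 1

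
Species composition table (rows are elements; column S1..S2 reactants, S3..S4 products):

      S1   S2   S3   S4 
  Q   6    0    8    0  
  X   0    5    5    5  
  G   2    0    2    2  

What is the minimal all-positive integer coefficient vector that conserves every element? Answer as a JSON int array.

Coefficients: [4, 4, 3, 1]

Q: 4·6+4·0 = 24 | 3·8+1·0 = 24
X: 4·0+4·5 = 20 | 3·5+1·5 = 20
G: 4·2+4·0 = 8 | 3·2+1·2 = 8
gcd(4,4,3,1) = 1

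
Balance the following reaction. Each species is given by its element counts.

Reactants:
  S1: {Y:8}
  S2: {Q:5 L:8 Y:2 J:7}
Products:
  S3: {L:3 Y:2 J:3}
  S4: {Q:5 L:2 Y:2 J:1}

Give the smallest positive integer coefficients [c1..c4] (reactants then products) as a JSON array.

Q: 1·0+2·5 = 10 | 4·0+2·5 = 10
L: 1·0+2·8 = 16 | 4·3+2·2 = 16
Y: 1·8+2·2 = 12 | 4·2+2·2 = 12
J: 1·0+2·7 = 14 | 4·3+2·1 = 14
gcd(1,2,4,2) = 1

Coefficients: [1, 2, 4, 2]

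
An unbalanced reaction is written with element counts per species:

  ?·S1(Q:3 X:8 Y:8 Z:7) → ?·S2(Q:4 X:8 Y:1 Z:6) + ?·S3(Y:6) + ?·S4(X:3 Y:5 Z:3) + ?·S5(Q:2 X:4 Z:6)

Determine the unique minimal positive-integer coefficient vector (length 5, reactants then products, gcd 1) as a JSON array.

Coefficients: [6, 4, 4, 4, 1]

Q: 6·3 = 18 | 4·4+4·0+4·0+1·2 = 18
X: 6·8 = 48 | 4·8+4·0+4·3+1·4 = 48
Y: 6·8 = 48 | 4·1+4·6+4·5+1·0 = 48
Z: 6·7 = 42 | 4·6+4·0+4·3+1·6 = 42
gcd(6,4,4,4,1) = 1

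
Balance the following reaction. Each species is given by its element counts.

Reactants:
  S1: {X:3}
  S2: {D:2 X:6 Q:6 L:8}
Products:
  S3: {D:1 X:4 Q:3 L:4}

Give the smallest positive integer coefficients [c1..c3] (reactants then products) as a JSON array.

D: 2·0+3·2 = 6 | 6·1 = 6
X: 2·3+3·6 = 24 | 6·4 = 24
Q: 2·0+3·6 = 18 | 6·3 = 18
L: 2·0+3·8 = 24 | 6·4 = 24
gcd(2,3,6) = 1

Coefficients: [2, 3, 6]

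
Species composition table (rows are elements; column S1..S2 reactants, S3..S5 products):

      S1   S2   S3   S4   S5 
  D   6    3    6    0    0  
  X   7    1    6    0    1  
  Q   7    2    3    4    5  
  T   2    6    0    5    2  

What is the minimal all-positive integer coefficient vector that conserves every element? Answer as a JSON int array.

D: 5·6+2·3 = 36 | 6·6+4·0+1·0 = 36
X: 5·7+2·1 = 37 | 6·6+4·0+1·1 = 37
Q: 5·7+2·2 = 39 | 6·3+4·4+1·5 = 39
T: 5·2+2·6 = 22 | 6·0+4·5+1·2 = 22
gcd(5,2,6,4,1) = 1

Coefficients: [5, 2, 6, 4, 1]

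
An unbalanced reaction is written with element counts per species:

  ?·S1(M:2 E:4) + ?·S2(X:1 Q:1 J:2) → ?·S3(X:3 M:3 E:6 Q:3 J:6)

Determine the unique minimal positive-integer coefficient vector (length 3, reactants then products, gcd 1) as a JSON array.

X: 3·0+6·1 = 6 | 2·3 = 6
M: 3·2+6·0 = 6 | 2·3 = 6
E: 3·4+6·0 = 12 | 2·6 = 12
Q: 3·0+6·1 = 6 | 2·3 = 6
J: 3·0+6·2 = 12 | 2·6 = 12
gcd(3,6,2) = 1

Coefficients: [3, 6, 2]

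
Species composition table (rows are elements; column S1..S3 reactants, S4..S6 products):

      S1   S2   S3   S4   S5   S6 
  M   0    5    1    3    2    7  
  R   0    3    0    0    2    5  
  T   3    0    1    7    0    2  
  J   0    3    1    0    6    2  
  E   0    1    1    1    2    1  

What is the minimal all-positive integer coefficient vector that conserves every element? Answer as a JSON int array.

Coefficients: [6, 3, 5, 3, 2, 1]

M: 6·0+3·5+5·1 = 20 | 3·3+2·2+1·7 = 20
R: 6·0+3·3+5·0 = 9 | 3·0+2·2+1·5 = 9
T: 6·3+3·0+5·1 = 23 | 3·7+2·0+1·2 = 23
J: 6·0+3·3+5·1 = 14 | 3·0+2·6+1·2 = 14
E: 6·0+3·1+5·1 = 8 | 3·1+2·2+1·1 = 8
gcd(6,3,5,3,2,1) = 1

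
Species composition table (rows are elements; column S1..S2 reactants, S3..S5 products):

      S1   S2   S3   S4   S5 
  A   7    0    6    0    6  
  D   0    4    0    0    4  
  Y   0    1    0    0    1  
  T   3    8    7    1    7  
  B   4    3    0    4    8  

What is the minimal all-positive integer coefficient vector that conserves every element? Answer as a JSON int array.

Coefficients: [6, 4, 3, 1, 4]

A: 6·7+4·0 = 42 | 3·6+1·0+4·6 = 42
D: 6·0+4·4 = 16 | 3·0+1·0+4·4 = 16
Y: 6·0+4·1 = 4 | 3·0+1·0+4·1 = 4
T: 6·3+4·8 = 50 | 3·7+1·1+4·7 = 50
B: 6·4+4·3 = 36 | 3·0+1·4+4·8 = 36
gcd(6,4,3,1,4) = 1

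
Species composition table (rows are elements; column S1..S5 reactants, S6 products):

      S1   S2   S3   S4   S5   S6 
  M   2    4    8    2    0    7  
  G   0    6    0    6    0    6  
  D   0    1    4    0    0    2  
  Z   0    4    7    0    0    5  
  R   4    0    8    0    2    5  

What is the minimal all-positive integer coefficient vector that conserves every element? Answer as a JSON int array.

M: 3·2+4·4+2·8+2·2+1·0 = 42 | 6·7 = 42
G: 3·0+4·6+2·0+2·6+1·0 = 36 | 6·6 = 36
D: 3·0+4·1+2·4+2·0+1·0 = 12 | 6·2 = 12
Z: 3·0+4·4+2·7+2·0+1·0 = 30 | 6·5 = 30
R: 3·4+4·0+2·8+2·0+1·2 = 30 | 6·5 = 30
gcd(3,4,2,2,1,6) = 1

Coefficients: [3, 4, 2, 2, 1, 6]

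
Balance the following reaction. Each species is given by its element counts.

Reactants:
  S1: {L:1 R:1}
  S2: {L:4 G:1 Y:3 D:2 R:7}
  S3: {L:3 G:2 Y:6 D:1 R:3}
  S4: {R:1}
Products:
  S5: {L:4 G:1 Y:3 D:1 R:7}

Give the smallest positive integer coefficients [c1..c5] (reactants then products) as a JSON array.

Coefficients: [5, 1, 1, 6, 3]

L: 5·1+1·4+1·3+6·0 = 12 | 3·4 = 12
G: 5·0+1·1+1·2+6·0 = 3 | 3·1 = 3
Y: 5·0+1·3+1·6+6·0 = 9 | 3·3 = 9
D: 5·0+1·2+1·1+6·0 = 3 | 3·1 = 3
R: 5·1+1·7+1·3+6·1 = 21 | 3·7 = 21
gcd(5,1,1,6,3) = 1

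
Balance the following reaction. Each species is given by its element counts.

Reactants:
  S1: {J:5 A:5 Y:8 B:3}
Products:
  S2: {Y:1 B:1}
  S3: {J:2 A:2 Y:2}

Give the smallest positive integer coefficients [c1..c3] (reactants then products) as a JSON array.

J: 2·5 = 10 | 6·0+5·2 = 10
A: 2·5 = 10 | 6·0+5·2 = 10
Y: 2·8 = 16 | 6·1+5·2 = 16
B: 2·3 = 6 | 6·1+5·0 = 6
gcd(2,6,5) = 1

Coefficients: [2, 6, 5]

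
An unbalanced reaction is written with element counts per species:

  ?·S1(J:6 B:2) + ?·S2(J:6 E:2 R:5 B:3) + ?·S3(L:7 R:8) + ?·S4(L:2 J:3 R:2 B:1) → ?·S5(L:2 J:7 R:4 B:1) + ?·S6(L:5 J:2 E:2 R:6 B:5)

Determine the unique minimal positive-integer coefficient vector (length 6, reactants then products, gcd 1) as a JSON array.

Coefficients: [3, 2, 2, 3, 5, 2]

L: 3·0+2·0+2·7+3·2 = 20 | 5·2+2·5 = 20
J: 3·6+2·6+2·0+3·3 = 39 | 5·7+2·2 = 39
E: 3·0+2·2+2·0+3·0 = 4 | 5·0+2·2 = 4
R: 3·0+2·5+2·8+3·2 = 32 | 5·4+2·6 = 32
B: 3·2+2·3+2·0+3·1 = 15 | 5·1+2·5 = 15
gcd(3,2,2,3,5,2) = 1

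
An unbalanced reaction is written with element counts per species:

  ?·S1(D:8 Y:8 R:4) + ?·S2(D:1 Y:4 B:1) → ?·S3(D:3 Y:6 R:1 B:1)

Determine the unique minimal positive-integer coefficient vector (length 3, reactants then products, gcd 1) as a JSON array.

Coefficients: [1, 4, 4]

D: 1·8+4·1 = 12 | 4·3 = 12
Y: 1·8+4·4 = 24 | 4·6 = 24
R: 1·4+4·0 = 4 | 4·1 = 4
B: 1·0+4·1 = 4 | 4·1 = 4
gcd(1,4,4) = 1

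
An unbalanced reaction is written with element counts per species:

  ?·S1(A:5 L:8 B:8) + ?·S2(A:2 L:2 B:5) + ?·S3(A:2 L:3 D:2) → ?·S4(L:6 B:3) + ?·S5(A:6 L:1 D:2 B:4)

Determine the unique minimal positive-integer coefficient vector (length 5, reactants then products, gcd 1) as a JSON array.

A: 2·5+3·2+4·2 = 24 | 5·0+4·6 = 24
L: 2·8+3·2+4·3 = 34 | 5·6+4·1 = 34
D: 2·0+3·0+4·2 = 8 | 5·0+4·2 = 8
B: 2·8+3·5+4·0 = 31 | 5·3+4·4 = 31
gcd(2,3,4,5,4) = 1

Coefficients: [2, 3, 4, 5, 4]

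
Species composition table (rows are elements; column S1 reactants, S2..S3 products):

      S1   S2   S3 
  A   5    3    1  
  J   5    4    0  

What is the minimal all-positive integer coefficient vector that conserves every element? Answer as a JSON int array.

A: 4·5 = 20 | 5·3+5·1 = 20
J: 4·5 = 20 | 5·4+5·0 = 20
gcd(4,5,5) = 1

Coefficients: [4, 5, 5]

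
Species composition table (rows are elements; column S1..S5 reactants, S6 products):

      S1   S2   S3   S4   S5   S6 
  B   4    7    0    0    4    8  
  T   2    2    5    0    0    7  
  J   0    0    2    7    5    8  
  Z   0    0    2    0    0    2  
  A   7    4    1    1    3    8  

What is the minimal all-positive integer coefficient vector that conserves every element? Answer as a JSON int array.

B: 2·4+4·7+6·0+3·0+3·4 = 48 | 6·8 = 48
T: 2·2+4·2+6·5+3·0+3·0 = 42 | 6·7 = 42
J: 2·0+4·0+6·2+3·7+3·5 = 48 | 6·8 = 48
Z: 2·0+4·0+6·2+3·0+3·0 = 12 | 6·2 = 12
A: 2·7+4·4+6·1+3·1+3·3 = 48 | 6·8 = 48
gcd(2,4,6,3,3,6) = 1

Coefficients: [2, 4, 6, 3, 3, 6]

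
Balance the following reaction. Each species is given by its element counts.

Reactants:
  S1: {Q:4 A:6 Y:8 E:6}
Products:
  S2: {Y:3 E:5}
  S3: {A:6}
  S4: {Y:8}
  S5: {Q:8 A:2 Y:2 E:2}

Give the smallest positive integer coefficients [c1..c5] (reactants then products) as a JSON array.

Coefficients: [6, 6, 5, 3, 3]

Q: 6·4 = 24 | 6·0+5·0+3·0+3·8 = 24
A: 6·6 = 36 | 6·0+5·6+3·0+3·2 = 36
Y: 6·8 = 48 | 6·3+5·0+3·8+3·2 = 48
E: 6·6 = 36 | 6·5+5·0+3·0+3·2 = 36
gcd(6,6,5,3,3) = 1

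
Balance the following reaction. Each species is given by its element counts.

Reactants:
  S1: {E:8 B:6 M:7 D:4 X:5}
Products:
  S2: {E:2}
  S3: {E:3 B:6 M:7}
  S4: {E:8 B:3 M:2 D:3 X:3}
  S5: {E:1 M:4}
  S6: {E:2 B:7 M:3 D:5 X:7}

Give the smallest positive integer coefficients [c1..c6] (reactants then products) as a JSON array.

E: 6·8 = 48 | 5·2+1·3+3·8+5·1+3·2 = 48
B: 6·6 = 36 | 5·0+1·6+3·3+5·0+3·7 = 36
M: 6·7 = 42 | 5·0+1·7+3·2+5·4+3·3 = 42
D: 6·4 = 24 | 5·0+1·0+3·3+5·0+3·5 = 24
X: 6·5 = 30 | 5·0+1·0+3·3+5·0+3·7 = 30
gcd(6,5,1,3,5,3) = 1

Coefficients: [6, 5, 1, 3, 5, 3]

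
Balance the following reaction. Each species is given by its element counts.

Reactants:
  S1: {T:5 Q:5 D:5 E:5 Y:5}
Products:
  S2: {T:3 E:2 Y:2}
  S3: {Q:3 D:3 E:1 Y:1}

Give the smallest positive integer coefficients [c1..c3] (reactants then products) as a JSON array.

T: 3·5 = 15 | 5·3+5·0 = 15
Q: 3·5 = 15 | 5·0+5·3 = 15
D: 3·5 = 15 | 5·0+5·3 = 15
E: 3·5 = 15 | 5·2+5·1 = 15
Y: 3·5 = 15 | 5·2+5·1 = 15
gcd(3,5,5) = 1

Coefficients: [3, 5, 5]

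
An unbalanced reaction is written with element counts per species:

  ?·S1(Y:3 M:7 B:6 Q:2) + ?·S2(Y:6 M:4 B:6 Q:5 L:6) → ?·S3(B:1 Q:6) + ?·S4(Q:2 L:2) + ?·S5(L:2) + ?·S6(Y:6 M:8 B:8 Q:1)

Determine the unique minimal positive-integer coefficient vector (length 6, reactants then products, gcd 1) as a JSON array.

Y: 4·3+3·6 = 30 | 2·0+3·0+6·0+5·6 = 30
M: 4·7+3·4 = 40 | 2·0+3·0+6·0+5·8 = 40
B: 4·6+3·6 = 42 | 2·1+3·0+6·0+5·8 = 42
Q: 4·2+3·5 = 23 | 2·6+3·2+6·0+5·1 = 23
L: 4·0+3·6 = 18 | 2·0+3·2+6·2+5·0 = 18
gcd(4,3,2,3,6,5) = 1

Coefficients: [4, 3, 2, 3, 6, 5]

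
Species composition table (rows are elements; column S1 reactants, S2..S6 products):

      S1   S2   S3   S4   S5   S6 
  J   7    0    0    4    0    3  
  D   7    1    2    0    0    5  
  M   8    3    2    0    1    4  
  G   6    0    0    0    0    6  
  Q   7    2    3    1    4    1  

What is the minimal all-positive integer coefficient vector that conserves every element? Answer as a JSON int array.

J: 5·7 = 35 | 4·0+3·0+5·4+2·0+5·3 = 35
D: 5·7 = 35 | 4·1+3·2+5·0+2·0+5·5 = 35
M: 5·8 = 40 | 4·3+3·2+5·0+2·1+5·4 = 40
G: 5·6 = 30 | 4·0+3·0+5·0+2·0+5·6 = 30
Q: 5·7 = 35 | 4·2+3·3+5·1+2·4+5·1 = 35
gcd(5,4,3,5,2,5) = 1

Coefficients: [5, 4, 3, 5, 2, 5]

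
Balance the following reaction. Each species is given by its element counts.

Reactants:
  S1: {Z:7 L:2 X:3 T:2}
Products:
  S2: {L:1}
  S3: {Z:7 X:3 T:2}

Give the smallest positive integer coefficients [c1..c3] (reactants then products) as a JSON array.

Z: 1·7 = 7 | 2·0+1·7 = 7
L: 1·2 = 2 | 2·1+1·0 = 2
X: 1·3 = 3 | 2·0+1·3 = 3
T: 1·2 = 2 | 2·0+1·2 = 2
gcd(1,2,1) = 1

Coefficients: [1, 2, 1]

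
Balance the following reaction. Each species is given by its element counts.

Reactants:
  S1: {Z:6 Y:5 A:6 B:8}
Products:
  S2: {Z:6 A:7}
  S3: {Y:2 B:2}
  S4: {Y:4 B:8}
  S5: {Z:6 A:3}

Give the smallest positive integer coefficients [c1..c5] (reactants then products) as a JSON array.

Z: 4·6 = 24 | 3·6+4·0+3·0+1·6 = 24
Y: 4·5 = 20 | 3·0+4·2+3·4+1·0 = 20
A: 4·6 = 24 | 3·7+4·0+3·0+1·3 = 24
B: 4·8 = 32 | 3·0+4·2+3·8+1·0 = 32
gcd(4,3,4,3,1) = 1

Coefficients: [4, 3, 4, 3, 1]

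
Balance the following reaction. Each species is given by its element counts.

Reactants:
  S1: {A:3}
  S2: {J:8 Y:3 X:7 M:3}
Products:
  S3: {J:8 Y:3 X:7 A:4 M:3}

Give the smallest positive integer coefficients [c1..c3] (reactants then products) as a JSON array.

J: 4·0+3·8 = 24 | 3·8 = 24
Y: 4·0+3·3 = 9 | 3·3 = 9
X: 4·0+3·7 = 21 | 3·7 = 21
A: 4·3+3·0 = 12 | 3·4 = 12
M: 4·0+3·3 = 9 | 3·3 = 9
gcd(4,3,3) = 1

Coefficients: [4, 3, 3]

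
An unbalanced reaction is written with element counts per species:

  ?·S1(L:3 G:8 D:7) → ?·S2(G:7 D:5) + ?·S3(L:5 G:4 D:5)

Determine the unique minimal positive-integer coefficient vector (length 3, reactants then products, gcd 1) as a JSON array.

L: 5·3 = 15 | 4·0+3·5 = 15
G: 5·8 = 40 | 4·7+3·4 = 40
D: 5·7 = 35 | 4·5+3·5 = 35
gcd(5,4,3) = 1

Coefficients: [5, 4, 3]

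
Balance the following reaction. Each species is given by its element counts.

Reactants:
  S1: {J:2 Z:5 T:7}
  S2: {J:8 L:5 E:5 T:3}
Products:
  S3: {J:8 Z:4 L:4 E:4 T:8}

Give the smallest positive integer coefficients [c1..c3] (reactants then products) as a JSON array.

Coefficients: [4, 4, 5]

J: 4·2+4·8 = 40 | 5·8 = 40
Z: 4·5+4·0 = 20 | 5·4 = 20
L: 4·0+4·5 = 20 | 5·4 = 20
E: 4·0+4·5 = 20 | 5·4 = 20
T: 4·7+4·3 = 40 | 5·8 = 40
gcd(4,4,5) = 1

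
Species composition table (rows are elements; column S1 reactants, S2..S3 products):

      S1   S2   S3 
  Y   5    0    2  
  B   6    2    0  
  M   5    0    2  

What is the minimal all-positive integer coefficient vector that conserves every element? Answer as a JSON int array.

Coefficients: [2, 6, 5]

Y: 2·5 = 10 | 6·0+5·2 = 10
B: 2·6 = 12 | 6·2+5·0 = 12
M: 2·5 = 10 | 6·0+5·2 = 10
gcd(2,6,5) = 1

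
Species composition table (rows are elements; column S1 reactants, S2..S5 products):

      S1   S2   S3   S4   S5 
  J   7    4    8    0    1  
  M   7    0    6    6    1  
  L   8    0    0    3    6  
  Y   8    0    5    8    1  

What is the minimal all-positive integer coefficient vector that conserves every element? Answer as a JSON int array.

Coefficients: [6, 5, 2, 4, 6]

J: 6·7 = 42 | 5·4+2·8+4·0+6·1 = 42
M: 6·7 = 42 | 5·0+2·6+4·6+6·1 = 42
L: 6·8 = 48 | 5·0+2·0+4·3+6·6 = 48
Y: 6·8 = 48 | 5·0+2·5+4·8+6·1 = 48
gcd(6,5,2,4,6) = 1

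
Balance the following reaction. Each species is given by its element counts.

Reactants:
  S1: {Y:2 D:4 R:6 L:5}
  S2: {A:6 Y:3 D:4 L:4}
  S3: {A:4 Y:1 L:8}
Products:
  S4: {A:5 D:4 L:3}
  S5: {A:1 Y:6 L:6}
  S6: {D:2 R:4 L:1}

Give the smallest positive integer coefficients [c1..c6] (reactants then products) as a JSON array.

Coefficients: [4, 5, 1, 6, 4, 6]

A: 4·0+5·6+1·4 = 34 | 6·5+4·1+6·0 = 34
Y: 4·2+5·3+1·1 = 24 | 6·0+4·6+6·0 = 24
D: 4·4+5·4+1·0 = 36 | 6·4+4·0+6·2 = 36
R: 4·6+5·0+1·0 = 24 | 6·0+4·0+6·4 = 24
L: 4·5+5·4+1·8 = 48 | 6·3+4·6+6·1 = 48
gcd(4,5,1,6,4,6) = 1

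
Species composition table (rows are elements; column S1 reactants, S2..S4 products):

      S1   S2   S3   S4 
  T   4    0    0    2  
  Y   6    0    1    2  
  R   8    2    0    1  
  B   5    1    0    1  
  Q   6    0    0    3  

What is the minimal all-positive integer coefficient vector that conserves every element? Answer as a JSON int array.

Coefficients: [1, 3, 2, 2]

T: 1·4 = 4 | 3·0+2·0+2·2 = 4
Y: 1·6 = 6 | 3·0+2·1+2·2 = 6
R: 1·8 = 8 | 3·2+2·0+2·1 = 8
B: 1·5 = 5 | 3·1+2·0+2·1 = 5
Q: 1·6 = 6 | 3·0+2·0+2·3 = 6
gcd(1,3,2,2) = 1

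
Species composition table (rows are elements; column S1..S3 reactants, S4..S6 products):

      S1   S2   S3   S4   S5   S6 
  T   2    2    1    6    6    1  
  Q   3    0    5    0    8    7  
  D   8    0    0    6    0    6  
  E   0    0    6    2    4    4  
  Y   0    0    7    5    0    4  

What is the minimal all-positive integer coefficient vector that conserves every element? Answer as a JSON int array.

T: 6·2+6·2+5·1 = 29 | 3·6+1·6+5·1 = 29
Q: 6·3+6·0+5·5 = 43 | 3·0+1·8+5·7 = 43
D: 6·8+6·0+5·0 = 48 | 3·6+1·0+5·6 = 48
E: 6·0+6·0+5·6 = 30 | 3·2+1·4+5·4 = 30
Y: 6·0+6·0+5·7 = 35 | 3·5+1·0+5·4 = 35
gcd(6,6,5,3,1,5) = 1

Coefficients: [6, 6, 5, 3, 1, 5]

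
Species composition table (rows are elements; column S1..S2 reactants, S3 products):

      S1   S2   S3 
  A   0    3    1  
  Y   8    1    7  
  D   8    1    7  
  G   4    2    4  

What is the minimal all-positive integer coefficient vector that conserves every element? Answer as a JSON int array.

Coefficients: [5, 2, 6]

A: 5·0+2·3 = 6 | 6·1 = 6
Y: 5·8+2·1 = 42 | 6·7 = 42
D: 5·8+2·1 = 42 | 6·7 = 42
G: 5·4+2·2 = 24 | 6·4 = 24
gcd(5,2,6) = 1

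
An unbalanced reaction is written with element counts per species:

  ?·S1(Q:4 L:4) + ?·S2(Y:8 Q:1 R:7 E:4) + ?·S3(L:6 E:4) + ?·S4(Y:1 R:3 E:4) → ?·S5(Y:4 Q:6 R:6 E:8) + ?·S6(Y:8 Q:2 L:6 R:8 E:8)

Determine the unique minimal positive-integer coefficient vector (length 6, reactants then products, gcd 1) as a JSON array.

Coefficients: [3, 6, 4, 4, 1, 6]

Y: 3·0+6·8+4·0+4·1 = 52 | 1·4+6·8 = 52
Q: 3·4+6·1+4·0+4·0 = 18 | 1·6+6·2 = 18
L: 3·4+6·0+4·6+4·0 = 36 | 1·0+6·6 = 36
R: 3·0+6·7+4·0+4·3 = 54 | 1·6+6·8 = 54
E: 3·0+6·4+4·4+4·4 = 56 | 1·8+6·8 = 56
gcd(3,6,4,4,1,6) = 1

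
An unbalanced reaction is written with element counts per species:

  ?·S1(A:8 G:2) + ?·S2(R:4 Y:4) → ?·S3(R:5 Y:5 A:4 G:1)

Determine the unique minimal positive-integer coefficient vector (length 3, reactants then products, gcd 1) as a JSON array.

Coefficients: [2, 5, 4]

R: 2·0+5·4 = 20 | 4·5 = 20
Y: 2·0+5·4 = 20 | 4·5 = 20
A: 2·8+5·0 = 16 | 4·4 = 16
G: 2·2+5·0 = 4 | 4·1 = 4
gcd(2,5,4) = 1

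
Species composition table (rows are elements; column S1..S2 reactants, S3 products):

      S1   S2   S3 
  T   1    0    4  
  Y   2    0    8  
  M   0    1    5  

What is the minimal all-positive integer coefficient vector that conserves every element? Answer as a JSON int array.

Coefficients: [4, 5, 1]

T: 4·1+5·0 = 4 | 1·4 = 4
Y: 4·2+5·0 = 8 | 1·8 = 8
M: 4·0+5·1 = 5 | 1·5 = 5
gcd(4,5,1) = 1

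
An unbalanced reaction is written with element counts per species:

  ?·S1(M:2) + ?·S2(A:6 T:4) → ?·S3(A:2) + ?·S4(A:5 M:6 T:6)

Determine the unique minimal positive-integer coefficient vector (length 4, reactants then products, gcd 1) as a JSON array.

Coefficients: [6, 3, 4, 2]

A: 6·0+3·6 = 18 | 4·2+2·5 = 18
M: 6·2+3·0 = 12 | 4·0+2·6 = 12
T: 6·0+3·4 = 12 | 4·0+2·6 = 12
gcd(6,3,4,2) = 1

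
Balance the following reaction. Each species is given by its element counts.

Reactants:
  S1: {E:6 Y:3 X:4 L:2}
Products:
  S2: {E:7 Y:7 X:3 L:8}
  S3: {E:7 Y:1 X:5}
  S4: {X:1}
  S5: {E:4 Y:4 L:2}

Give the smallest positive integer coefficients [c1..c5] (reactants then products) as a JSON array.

E: 6·6 = 36 | 1·7+3·7+6·0+2·4 = 36
Y: 6·3 = 18 | 1·7+3·1+6·0+2·4 = 18
X: 6·4 = 24 | 1·3+3·5+6·1+2·0 = 24
L: 6·2 = 12 | 1·8+3·0+6·0+2·2 = 12
gcd(6,1,3,6,2) = 1

Coefficients: [6, 1, 3, 6, 2]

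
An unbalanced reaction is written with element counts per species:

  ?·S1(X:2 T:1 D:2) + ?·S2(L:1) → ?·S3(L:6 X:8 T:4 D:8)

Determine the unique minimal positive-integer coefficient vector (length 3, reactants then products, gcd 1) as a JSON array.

Coefficients: [4, 6, 1]

L: 4·0+6·1 = 6 | 1·6 = 6
X: 4·2+6·0 = 8 | 1·8 = 8
T: 4·1+6·0 = 4 | 1·4 = 4
D: 4·2+6·0 = 8 | 1·8 = 8
gcd(4,6,1) = 1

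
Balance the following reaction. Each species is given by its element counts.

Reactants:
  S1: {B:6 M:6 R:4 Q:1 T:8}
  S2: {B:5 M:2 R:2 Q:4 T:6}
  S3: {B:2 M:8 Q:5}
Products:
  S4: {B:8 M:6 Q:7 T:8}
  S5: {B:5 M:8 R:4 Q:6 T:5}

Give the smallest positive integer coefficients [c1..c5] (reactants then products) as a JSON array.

Coefficients: [1, 6, 4, 3, 4]

B: 1·6+6·5+4·2 = 44 | 3·8+4·5 = 44
M: 1·6+6·2+4·8 = 50 | 3·6+4·8 = 50
R: 1·4+6·2+4·0 = 16 | 3·0+4·4 = 16
Q: 1·1+6·4+4·5 = 45 | 3·7+4·6 = 45
T: 1·8+6·6+4·0 = 44 | 3·8+4·5 = 44
gcd(1,6,4,3,4) = 1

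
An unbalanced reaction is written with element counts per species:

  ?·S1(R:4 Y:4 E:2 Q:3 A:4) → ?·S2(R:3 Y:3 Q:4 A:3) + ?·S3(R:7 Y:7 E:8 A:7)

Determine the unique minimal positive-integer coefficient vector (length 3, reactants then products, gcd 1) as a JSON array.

Coefficients: [4, 3, 1]

R: 4·4 = 16 | 3·3+1·7 = 16
Y: 4·4 = 16 | 3·3+1·7 = 16
E: 4·2 = 8 | 3·0+1·8 = 8
Q: 4·3 = 12 | 3·4+1·0 = 12
A: 4·4 = 16 | 3·3+1·7 = 16
gcd(4,3,1) = 1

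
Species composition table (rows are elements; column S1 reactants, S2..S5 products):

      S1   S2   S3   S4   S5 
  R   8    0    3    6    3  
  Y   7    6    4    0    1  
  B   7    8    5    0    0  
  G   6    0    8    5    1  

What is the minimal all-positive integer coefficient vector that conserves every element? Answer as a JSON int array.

Coefficients: [3, 2, 1, 1, 5]

R: 3·8 = 24 | 2·0+1·3+1·6+5·3 = 24
Y: 3·7 = 21 | 2·6+1·4+1·0+5·1 = 21
B: 3·7 = 21 | 2·8+1·5+1·0+5·0 = 21
G: 3·6 = 18 | 2·0+1·8+1·5+5·1 = 18
gcd(3,2,1,1,5) = 1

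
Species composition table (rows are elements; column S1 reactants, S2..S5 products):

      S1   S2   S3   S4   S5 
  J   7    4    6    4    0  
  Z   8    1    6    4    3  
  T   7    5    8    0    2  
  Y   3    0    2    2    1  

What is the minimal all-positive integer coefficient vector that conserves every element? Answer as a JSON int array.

J: 6·7 = 42 | 2·4+3·6+4·4+4·0 = 42
Z: 6·8 = 48 | 2·1+3·6+4·4+4·3 = 48
T: 6·7 = 42 | 2·5+3·8+4·0+4·2 = 42
Y: 6·3 = 18 | 2·0+3·2+4·2+4·1 = 18
gcd(6,2,3,4,4) = 1

Coefficients: [6, 2, 3, 4, 4]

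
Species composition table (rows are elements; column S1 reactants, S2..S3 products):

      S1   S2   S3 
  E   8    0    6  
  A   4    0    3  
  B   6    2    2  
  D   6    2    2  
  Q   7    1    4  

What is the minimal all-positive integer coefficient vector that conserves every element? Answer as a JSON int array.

E: 3·8 = 24 | 5·0+4·6 = 24
A: 3·4 = 12 | 5·0+4·3 = 12
B: 3·6 = 18 | 5·2+4·2 = 18
D: 3·6 = 18 | 5·2+4·2 = 18
Q: 3·7 = 21 | 5·1+4·4 = 21
gcd(3,5,4) = 1

Coefficients: [3, 5, 4]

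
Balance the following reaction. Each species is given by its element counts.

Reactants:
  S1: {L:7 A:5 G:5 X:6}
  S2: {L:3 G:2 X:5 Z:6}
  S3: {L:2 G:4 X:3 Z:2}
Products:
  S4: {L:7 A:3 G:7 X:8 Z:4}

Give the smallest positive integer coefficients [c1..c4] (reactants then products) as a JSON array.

L: 3·7+2·3+4·2 = 35 | 5·7 = 35
A: 3·5+2·0+4·0 = 15 | 5·3 = 15
G: 3·5+2·2+4·4 = 35 | 5·7 = 35
X: 3·6+2·5+4·3 = 40 | 5·8 = 40
Z: 3·0+2·6+4·2 = 20 | 5·4 = 20
gcd(3,2,4,5) = 1

Coefficients: [3, 2, 4, 5]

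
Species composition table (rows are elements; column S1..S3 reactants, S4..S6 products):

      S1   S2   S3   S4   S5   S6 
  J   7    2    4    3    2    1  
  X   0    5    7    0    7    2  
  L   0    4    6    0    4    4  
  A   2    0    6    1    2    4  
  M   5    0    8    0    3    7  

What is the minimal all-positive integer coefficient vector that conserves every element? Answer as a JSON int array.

Coefficients: [1, 2, 6, 6, 6, 5]

J: 1·7+2·2+6·4 = 35 | 6·3+6·2+5·1 = 35
X: 1·0+2·5+6·7 = 52 | 6·0+6·7+5·2 = 52
L: 1·0+2·4+6·6 = 44 | 6·0+6·4+5·4 = 44
A: 1·2+2·0+6·6 = 38 | 6·1+6·2+5·4 = 38
M: 1·5+2·0+6·8 = 53 | 6·0+6·3+5·7 = 53
gcd(1,2,6,6,6,5) = 1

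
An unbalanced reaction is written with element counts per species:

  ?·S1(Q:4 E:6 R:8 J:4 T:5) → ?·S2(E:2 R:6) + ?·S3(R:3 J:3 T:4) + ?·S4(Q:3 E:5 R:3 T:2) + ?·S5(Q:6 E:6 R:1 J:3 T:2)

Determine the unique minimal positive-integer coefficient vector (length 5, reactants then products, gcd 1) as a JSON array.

Coefficients: [6, 4, 5, 2, 3]

Q: 6·4 = 24 | 4·0+5·0+2·3+3·6 = 24
E: 6·6 = 36 | 4·2+5·0+2·5+3·6 = 36
R: 6·8 = 48 | 4·6+5·3+2·3+3·1 = 48
J: 6·4 = 24 | 4·0+5·3+2·0+3·3 = 24
T: 6·5 = 30 | 4·0+5·4+2·2+3·2 = 30
gcd(6,4,5,2,3) = 1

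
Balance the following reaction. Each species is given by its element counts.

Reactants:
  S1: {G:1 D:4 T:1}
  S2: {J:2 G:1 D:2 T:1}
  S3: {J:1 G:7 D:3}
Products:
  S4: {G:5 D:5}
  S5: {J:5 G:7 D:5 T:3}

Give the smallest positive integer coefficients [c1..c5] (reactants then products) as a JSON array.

Coefficients: [3, 3, 4, 4, 2]

J: 3·0+3·2+4·1 = 10 | 4·0+2·5 = 10
G: 3·1+3·1+4·7 = 34 | 4·5+2·7 = 34
D: 3·4+3·2+4·3 = 30 | 4·5+2·5 = 30
T: 3·1+3·1+4·0 = 6 | 4·0+2·3 = 6
gcd(3,3,4,4,2) = 1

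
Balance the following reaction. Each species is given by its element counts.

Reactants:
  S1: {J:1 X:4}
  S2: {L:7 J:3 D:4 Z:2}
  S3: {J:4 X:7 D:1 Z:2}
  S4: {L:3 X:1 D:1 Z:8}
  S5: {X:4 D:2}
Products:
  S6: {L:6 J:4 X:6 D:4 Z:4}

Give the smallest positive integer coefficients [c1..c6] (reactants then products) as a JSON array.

L: 3·0+3·7+1·0+1·3+1·0 = 24 | 4·6 = 24
J: 3·1+3·3+1·4+1·0+1·0 = 16 | 4·4 = 16
X: 3·4+3·0+1·7+1·1+1·4 = 24 | 4·6 = 24
D: 3·0+3·4+1·1+1·1+1·2 = 16 | 4·4 = 16
Z: 3·0+3·2+1·2+1·8+1·0 = 16 | 4·4 = 16
gcd(3,3,1,1,1,4) = 1

Coefficients: [3, 3, 1, 1, 1, 4]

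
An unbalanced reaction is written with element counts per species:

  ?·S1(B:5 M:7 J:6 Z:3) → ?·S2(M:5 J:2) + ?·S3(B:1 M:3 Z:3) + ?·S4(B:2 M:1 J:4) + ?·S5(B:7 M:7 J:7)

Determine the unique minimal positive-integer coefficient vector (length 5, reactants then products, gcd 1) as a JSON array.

Coefficients: [6, 1, 6, 5, 2]

B: 6·5 = 30 | 1·0+6·1+5·2+2·7 = 30
M: 6·7 = 42 | 1·5+6·3+5·1+2·7 = 42
J: 6·6 = 36 | 1·2+6·0+5·4+2·7 = 36
Z: 6·3 = 18 | 1·0+6·3+5·0+2·0 = 18
gcd(6,1,6,5,2) = 1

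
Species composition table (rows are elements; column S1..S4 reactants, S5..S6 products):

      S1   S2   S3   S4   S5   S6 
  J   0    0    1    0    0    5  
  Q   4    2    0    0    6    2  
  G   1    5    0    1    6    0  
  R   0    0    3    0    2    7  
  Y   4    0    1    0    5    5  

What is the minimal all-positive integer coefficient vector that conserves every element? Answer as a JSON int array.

Coefficients: [5, 3, 5, 4, 4, 1]

J: 5·0+3·0+5·1+4·0 = 5 | 4·0+1·5 = 5
Q: 5·4+3·2+5·0+4·0 = 26 | 4·6+1·2 = 26
G: 5·1+3·5+5·0+4·1 = 24 | 4·6+1·0 = 24
R: 5·0+3·0+5·3+4·0 = 15 | 4·2+1·7 = 15
Y: 5·4+3·0+5·1+4·0 = 25 | 4·5+1·5 = 25
gcd(5,3,5,4,4,1) = 1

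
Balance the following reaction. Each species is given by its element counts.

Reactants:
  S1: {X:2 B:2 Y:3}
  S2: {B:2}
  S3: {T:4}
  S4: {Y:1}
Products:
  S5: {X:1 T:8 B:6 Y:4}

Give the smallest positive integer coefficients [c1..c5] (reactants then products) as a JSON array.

Coefficients: [1, 5, 4, 5, 2]

X: 1·2+5·0+4·0+5·0 = 2 | 2·1 = 2
T: 1·0+5·0+4·4+5·0 = 16 | 2·8 = 16
B: 1·2+5·2+4·0+5·0 = 12 | 2·6 = 12
Y: 1·3+5·0+4·0+5·1 = 8 | 2·4 = 8
gcd(1,5,4,5,2) = 1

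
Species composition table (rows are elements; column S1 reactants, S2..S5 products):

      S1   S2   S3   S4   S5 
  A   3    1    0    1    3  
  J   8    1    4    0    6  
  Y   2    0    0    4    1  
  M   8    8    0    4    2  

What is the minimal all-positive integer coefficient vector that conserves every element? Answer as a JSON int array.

Coefficients: [6, 4, 5, 2, 4]

A: 6·3 = 18 | 4·1+5·0+2·1+4·3 = 18
J: 6·8 = 48 | 4·1+5·4+2·0+4·6 = 48
Y: 6·2 = 12 | 4·0+5·0+2·4+4·1 = 12
M: 6·8 = 48 | 4·8+5·0+2·4+4·2 = 48
gcd(6,4,5,2,4) = 1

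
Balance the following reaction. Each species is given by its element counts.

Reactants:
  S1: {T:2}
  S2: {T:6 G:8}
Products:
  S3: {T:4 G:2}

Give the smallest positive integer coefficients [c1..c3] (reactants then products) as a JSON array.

Coefficients: [5, 1, 4]

T: 5·2+1·6 = 16 | 4·4 = 16
G: 5·0+1·8 = 8 | 4·2 = 8
gcd(5,1,4) = 1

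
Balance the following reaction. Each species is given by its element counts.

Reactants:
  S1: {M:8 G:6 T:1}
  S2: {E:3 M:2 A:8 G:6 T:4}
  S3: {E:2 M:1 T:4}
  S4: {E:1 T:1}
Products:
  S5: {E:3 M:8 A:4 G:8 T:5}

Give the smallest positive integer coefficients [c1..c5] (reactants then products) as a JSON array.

Coefficients: [5, 3, 2, 5, 6]

E: 5·0+3·3+2·2+5·1 = 18 | 6·3 = 18
M: 5·8+3·2+2·1+5·0 = 48 | 6·8 = 48
A: 5·0+3·8+2·0+5·0 = 24 | 6·4 = 24
G: 5·6+3·6+2·0+5·0 = 48 | 6·8 = 48
T: 5·1+3·4+2·4+5·1 = 30 | 6·5 = 30
gcd(5,3,2,5,6) = 1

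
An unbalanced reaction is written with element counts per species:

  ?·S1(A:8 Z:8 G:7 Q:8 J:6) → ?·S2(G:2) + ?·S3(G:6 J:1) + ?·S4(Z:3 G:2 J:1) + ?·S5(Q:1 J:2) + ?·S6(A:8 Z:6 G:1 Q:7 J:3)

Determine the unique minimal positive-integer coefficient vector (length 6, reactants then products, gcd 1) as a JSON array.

Coefficients: [3, 4, 1, 2, 3, 3]

A: 3·8 = 24 | 4·0+1·0+2·0+3·0+3·8 = 24
Z: 3·8 = 24 | 4·0+1·0+2·3+3·0+3·6 = 24
G: 3·7 = 21 | 4·2+1·6+2·2+3·0+3·1 = 21
Q: 3·8 = 24 | 4·0+1·0+2·0+3·1+3·7 = 24
J: 3·6 = 18 | 4·0+1·1+2·1+3·2+3·3 = 18
gcd(3,4,1,2,3,3) = 1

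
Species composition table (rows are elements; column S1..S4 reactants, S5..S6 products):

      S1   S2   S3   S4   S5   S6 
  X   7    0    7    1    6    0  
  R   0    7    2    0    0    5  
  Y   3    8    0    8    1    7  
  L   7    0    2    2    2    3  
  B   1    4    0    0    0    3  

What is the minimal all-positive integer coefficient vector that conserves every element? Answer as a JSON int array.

X: 3·7+3·0+2·7+1·1 = 36 | 6·6+5·0 = 36
R: 3·0+3·7+2·2+1·0 = 25 | 6·0+5·5 = 25
Y: 3·3+3·8+2·0+1·8 = 41 | 6·1+5·7 = 41
L: 3·7+3·0+2·2+1·2 = 27 | 6·2+5·3 = 27
B: 3·1+3·4+2·0+1·0 = 15 | 6·0+5·3 = 15
gcd(3,3,2,1,6,5) = 1

Coefficients: [3, 3, 2, 1, 6, 5]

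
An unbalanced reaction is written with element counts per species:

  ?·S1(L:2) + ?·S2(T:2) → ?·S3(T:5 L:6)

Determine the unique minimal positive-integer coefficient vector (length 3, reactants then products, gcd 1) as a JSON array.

Coefficients: [6, 5, 2]

T: 6·0+5·2 = 10 | 2·5 = 10
L: 6·2+5·0 = 12 | 2·6 = 12
gcd(6,5,2) = 1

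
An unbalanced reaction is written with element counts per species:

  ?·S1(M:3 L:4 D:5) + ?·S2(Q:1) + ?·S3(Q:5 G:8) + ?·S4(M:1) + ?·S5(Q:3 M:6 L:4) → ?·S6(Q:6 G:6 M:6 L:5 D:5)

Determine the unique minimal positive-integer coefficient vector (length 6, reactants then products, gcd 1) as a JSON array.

Q: 4·0+6·1+3·5+6·0+1·3 = 24 | 4·6 = 24
G: 4·0+6·0+3·8+6·0+1·0 = 24 | 4·6 = 24
M: 4·3+6·0+3·0+6·1+1·6 = 24 | 4·6 = 24
L: 4·4+6·0+3·0+6·0+1·4 = 20 | 4·5 = 20
D: 4·5+6·0+3·0+6·0+1·0 = 20 | 4·5 = 20
gcd(4,6,3,6,1,4) = 1

Coefficients: [4, 6, 3, 6, 1, 4]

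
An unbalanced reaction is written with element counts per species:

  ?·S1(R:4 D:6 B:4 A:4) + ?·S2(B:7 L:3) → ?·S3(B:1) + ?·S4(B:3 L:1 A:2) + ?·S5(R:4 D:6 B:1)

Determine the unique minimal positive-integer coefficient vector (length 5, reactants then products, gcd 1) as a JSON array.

Coefficients: [3, 2, 5, 6, 3]

R: 3·4+2·0 = 12 | 5·0+6·0+3·4 = 12
D: 3·6+2·0 = 18 | 5·0+6·0+3·6 = 18
B: 3·4+2·7 = 26 | 5·1+6·3+3·1 = 26
L: 3·0+2·3 = 6 | 5·0+6·1+3·0 = 6
A: 3·4+2·0 = 12 | 5·0+6·2+3·0 = 12
gcd(3,2,5,6,3) = 1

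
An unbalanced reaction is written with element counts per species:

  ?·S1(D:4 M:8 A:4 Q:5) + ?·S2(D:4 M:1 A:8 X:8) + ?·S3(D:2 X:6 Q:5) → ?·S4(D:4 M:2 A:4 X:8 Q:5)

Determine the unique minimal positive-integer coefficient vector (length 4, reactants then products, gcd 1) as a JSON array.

D: 1·4+2·4+4·2 = 20 | 5·4 = 20
M: 1·8+2·1+4·0 = 10 | 5·2 = 10
A: 1·4+2·8+4·0 = 20 | 5·4 = 20
X: 1·0+2·8+4·6 = 40 | 5·8 = 40
Q: 1·5+2·0+4·5 = 25 | 5·5 = 25
gcd(1,2,4,5) = 1

Coefficients: [1, 2, 4, 5]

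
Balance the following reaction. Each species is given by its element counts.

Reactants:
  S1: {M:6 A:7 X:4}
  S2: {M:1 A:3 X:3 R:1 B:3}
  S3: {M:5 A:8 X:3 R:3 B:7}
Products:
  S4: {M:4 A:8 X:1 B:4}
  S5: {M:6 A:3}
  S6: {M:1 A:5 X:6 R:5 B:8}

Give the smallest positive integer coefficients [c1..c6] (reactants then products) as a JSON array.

M: 1·6+2·1+6·5 = 38 | 4·4+3·6+4·1 = 38
A: 1·7+2·3+6·8 = 61 | 4·8+3·3+4·5 = 61
X: 1·4+2·3+6·3 = 28 | 4·1+3·0+4·6 = 28
R: 1·0+2·1+6·3 = 20 | 4·0+3·0+4·5 = 20
B: 1·0+2·3+6·7 = 48 | 4·4+3·0+4·8 = 48
gcd(1,2,6,4,3,4) = 1

Coefficients: [1, 2, 6, 4, 3, 4]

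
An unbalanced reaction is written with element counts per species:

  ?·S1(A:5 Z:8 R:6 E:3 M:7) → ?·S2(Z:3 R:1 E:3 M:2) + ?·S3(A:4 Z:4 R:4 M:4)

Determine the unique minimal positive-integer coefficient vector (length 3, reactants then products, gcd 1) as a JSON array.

A: 4·5 = 20 | 4·0+5·4 = 20
Z: 4·8 = 32 | 4·3+5·4 = 32
R: 4·6 = 24 | 4·1+5·4 = 24
E: 4·3 = 12 | 4·3+5·0 = 12
M: 4·7 = 28 | 4·2+5·4 = 28
gcd(4,4,5) = 1

Coefficients: [4, 4, 5]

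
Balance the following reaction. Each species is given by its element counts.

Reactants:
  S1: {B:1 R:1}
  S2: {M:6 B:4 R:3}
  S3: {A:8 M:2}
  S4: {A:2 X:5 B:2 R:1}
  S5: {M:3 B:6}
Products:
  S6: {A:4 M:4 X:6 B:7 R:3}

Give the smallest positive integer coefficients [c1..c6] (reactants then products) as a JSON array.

Coefficients: [3, 2, 1, 6, 2, 5]

A: 3·0+2·0+1·8+6·2+2·0 = 20 | 5·4 = 20
M: 3·0+2·6+1·2+6·0+2·3 = 20 | 5·4 = 20
X: 3·0+2·0+1·0+6·5+2·0 = 30 | 5·6 = 30
B: 3·1+2·4+1·0+6·2+2·6 = 35 | 5·7 = 35
R: 3·1+2·3+1·0+6·1+2·0 = 15 | 5·3 = 15
gcd(3,2,1,6,2,5) = 1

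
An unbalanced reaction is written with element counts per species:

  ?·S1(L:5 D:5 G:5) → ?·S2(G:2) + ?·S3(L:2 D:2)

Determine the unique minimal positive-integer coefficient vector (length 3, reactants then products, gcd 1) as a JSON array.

Coefficients: [2, 5, 5]

L: 2·5 = 10 | 5·0+5·2 = 10
D: 2·5 = 10 | 5·0+5·2 = 10
G: 2·5 = 10 | 5·2+5·0 = 10
gcd(2,5,5) = 1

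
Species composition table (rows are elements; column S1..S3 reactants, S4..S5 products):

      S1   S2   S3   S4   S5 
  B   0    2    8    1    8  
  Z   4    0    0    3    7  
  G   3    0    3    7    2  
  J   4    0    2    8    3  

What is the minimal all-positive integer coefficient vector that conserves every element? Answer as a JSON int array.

Coefficients: [5, 5, 1, 2, 2]

B: 5·0+5·2+1·8 = 18 | 2·1+2·8 = 18
Z: 5·4+5·0+1·0 = 20 | 2·3+2·7 = 20
G: 5·3+5·0+1·3 = 18 | 2·7+2·2 = 18
J: 5·4+5·0+1·2 = 22 | 2·8+2·3 = 22
gcd(5,5,1,2,2) = 1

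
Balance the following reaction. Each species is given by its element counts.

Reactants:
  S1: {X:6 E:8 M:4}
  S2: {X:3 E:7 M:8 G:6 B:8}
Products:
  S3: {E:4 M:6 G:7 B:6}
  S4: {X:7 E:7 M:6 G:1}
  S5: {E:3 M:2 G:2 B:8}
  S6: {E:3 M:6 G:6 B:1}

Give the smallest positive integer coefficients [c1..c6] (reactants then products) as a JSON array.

Coefficients: [1, 5, 1, 3, 4, 2]

X: 1·6+5·3 = 21 | 1·0+3·7+4·0+2·0 = 21
E: 1·8+5·7 = 43 | 1·4+3·7+4·3+2·3 = 43
M: 1·4+5·8 = 44 | 1·6+3·6+4·2+2·6 = 44
G: 1·0+5·6 = 30 | 1·7+3·1+4·2+2·6 = 30
B: 1·0+5·8 = 40 | 1·6+3·0+4·8+2·1 = 40
gcd(1,5,1,3,4,2) = 1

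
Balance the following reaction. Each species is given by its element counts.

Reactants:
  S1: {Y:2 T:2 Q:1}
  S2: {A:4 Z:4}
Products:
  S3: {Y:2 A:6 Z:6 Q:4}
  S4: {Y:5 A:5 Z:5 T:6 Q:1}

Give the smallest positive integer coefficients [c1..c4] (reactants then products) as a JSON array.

Coefficients: [6, 4, 1, 2]

Y: 6·2+4·0 = 12 | 1·2+2·5 = 12
A: 6·0+4·4 = 16 | 1·6+2·5 = 16
Z: 6·0+4·4 = 16 | 1·6+2·5 = 16
T: 6·2+4·0 = 12 | 1·0+2·6 = 12
Q: 6·1+4·0 = 6 | 1·4+2·1 = 6
gcd(6,4,1,2) = 1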